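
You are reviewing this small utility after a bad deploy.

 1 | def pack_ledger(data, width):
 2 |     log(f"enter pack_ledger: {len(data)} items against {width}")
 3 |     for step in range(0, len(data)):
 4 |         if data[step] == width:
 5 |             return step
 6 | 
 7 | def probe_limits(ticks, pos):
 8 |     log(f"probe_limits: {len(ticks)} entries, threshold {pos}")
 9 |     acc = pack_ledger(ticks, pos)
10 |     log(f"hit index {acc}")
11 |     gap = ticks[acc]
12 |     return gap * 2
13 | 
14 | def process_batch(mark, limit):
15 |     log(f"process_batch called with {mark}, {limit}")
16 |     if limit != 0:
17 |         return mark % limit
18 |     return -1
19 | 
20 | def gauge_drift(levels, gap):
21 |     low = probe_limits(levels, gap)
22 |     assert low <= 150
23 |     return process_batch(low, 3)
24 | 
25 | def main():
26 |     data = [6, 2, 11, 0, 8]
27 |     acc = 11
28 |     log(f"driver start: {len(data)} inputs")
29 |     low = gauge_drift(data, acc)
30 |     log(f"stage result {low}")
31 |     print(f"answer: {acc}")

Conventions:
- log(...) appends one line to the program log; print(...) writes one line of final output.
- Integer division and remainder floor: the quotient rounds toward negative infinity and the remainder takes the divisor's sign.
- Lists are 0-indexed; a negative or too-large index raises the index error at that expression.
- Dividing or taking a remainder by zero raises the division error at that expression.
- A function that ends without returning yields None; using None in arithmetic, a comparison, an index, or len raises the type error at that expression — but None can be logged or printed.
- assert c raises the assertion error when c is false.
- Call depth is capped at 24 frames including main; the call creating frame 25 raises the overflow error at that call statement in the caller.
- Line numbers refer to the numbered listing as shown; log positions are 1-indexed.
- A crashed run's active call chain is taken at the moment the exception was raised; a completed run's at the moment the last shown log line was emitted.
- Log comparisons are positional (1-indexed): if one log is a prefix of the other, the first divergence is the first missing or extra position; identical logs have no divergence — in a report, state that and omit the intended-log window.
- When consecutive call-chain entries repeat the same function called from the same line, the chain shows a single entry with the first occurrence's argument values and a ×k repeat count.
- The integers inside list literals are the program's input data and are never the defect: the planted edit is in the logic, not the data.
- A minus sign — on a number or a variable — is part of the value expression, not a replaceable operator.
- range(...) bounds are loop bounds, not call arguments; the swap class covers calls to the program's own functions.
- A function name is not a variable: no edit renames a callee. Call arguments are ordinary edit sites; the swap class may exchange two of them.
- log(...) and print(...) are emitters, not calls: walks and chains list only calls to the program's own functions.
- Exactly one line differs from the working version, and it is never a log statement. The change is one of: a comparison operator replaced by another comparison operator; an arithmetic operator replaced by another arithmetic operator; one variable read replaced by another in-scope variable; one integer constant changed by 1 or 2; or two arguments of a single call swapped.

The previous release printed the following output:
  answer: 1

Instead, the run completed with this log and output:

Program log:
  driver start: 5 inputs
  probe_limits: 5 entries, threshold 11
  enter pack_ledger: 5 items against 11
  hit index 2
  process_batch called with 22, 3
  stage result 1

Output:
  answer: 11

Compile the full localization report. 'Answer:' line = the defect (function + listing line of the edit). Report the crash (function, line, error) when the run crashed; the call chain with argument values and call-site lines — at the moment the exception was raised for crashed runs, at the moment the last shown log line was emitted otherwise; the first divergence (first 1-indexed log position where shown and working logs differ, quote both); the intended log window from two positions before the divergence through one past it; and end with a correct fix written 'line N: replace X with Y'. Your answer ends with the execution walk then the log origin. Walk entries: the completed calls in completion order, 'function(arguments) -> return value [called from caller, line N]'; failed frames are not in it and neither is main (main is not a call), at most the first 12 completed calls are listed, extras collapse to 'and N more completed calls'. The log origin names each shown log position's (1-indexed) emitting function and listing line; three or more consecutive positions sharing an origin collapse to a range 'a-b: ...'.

Answer: the defect is in main at line 31.
Core observation: Log streams are identical — the defect surfaces only in the printed output.
Call chain: main.
First divergence: none (the log streams are identical).
Execution walk:
  pack_ledger([6, 2, 11, 0, 8], 11) -> 2  [called from probe_limits, line 9]
  probe_limits([6, 2, 11, 0, 8], 11) -> 22  [called from gauge_drift, line 21]
  process_batch(22, 3) -> 1  [called from gauge_drift, line 23]
  gauge_drift([6, 2, 11, 0, 8], 11) -> 1  [called from main, line 29]
Log origin:
  1: emitted by main (line 28)
  2: emitted by probe_limits (line 8)
  3: emitted by pack_ledger (line 2)
  4: emitted by probe_limits (line 10)
  5: emitted by process_batch (line 15)
  6: emitted by main (line 30)
A correct fix: line 31: replace `acc` with `low`.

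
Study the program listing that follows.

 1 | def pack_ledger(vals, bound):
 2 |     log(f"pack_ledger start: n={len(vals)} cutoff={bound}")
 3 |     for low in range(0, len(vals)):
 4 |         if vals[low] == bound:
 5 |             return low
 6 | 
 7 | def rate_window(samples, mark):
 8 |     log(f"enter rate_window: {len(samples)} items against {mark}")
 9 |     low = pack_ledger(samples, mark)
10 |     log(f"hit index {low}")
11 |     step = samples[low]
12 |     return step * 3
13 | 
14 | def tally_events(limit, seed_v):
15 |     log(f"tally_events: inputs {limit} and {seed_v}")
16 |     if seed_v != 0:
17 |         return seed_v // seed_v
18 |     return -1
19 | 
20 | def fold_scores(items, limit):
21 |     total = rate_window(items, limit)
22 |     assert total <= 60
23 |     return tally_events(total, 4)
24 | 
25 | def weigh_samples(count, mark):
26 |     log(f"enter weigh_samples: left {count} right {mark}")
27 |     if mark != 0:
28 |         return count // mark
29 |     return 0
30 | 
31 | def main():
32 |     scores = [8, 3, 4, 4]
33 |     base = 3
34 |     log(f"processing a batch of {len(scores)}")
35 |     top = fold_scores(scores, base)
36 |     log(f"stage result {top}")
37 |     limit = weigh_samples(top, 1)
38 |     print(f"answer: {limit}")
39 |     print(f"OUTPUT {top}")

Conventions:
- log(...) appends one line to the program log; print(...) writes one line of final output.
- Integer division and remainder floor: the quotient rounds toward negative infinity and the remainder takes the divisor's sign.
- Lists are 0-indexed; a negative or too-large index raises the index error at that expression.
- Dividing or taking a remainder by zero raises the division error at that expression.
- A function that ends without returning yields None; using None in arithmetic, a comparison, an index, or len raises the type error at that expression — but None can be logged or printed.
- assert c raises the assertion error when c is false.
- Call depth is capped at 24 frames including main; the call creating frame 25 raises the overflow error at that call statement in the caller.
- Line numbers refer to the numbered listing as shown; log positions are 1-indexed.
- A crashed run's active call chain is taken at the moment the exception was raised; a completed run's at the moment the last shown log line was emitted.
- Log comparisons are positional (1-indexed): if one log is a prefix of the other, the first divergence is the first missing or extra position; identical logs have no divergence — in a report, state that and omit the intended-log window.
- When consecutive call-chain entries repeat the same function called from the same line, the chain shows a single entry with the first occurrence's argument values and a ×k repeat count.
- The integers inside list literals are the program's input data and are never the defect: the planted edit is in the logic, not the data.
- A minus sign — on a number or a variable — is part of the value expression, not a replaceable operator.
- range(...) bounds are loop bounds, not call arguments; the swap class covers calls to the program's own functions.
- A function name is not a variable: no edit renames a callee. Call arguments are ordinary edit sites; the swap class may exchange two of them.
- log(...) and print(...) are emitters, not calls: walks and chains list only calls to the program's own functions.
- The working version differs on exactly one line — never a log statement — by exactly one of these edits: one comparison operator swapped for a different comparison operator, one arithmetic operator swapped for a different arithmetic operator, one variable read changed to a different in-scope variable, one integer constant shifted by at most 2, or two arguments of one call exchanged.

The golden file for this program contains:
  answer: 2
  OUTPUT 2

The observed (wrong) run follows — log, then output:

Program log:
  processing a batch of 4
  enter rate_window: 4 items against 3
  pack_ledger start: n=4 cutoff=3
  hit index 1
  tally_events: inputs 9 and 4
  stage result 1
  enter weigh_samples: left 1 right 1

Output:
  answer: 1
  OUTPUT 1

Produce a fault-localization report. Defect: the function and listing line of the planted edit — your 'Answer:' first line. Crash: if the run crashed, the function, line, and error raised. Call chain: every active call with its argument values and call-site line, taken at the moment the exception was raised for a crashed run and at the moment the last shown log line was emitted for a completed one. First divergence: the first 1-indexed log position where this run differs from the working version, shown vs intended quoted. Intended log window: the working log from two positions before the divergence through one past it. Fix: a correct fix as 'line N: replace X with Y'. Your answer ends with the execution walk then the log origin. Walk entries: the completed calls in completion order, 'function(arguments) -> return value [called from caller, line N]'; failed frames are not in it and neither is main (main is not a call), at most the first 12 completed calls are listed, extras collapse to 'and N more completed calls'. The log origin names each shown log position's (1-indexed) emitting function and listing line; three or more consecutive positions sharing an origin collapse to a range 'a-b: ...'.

Answer: the defect is in tally_events at line 17.
Core observation: The log first diverges at position 6: the faulty run prints 'stage result 1' where the working version prints 'stage result 2'.
Call chain: main -> weigh_samples(1, 1) (called at line 37).
First divergence: position 6; shown 'stage result 1' vs intended 'stage result 2'.
Intended log window:
  4: hit index 1
  5: tally_events: inputs 9 and 4
  6: stage result 2
  7: enter weigh_samples: left 2 right 1
Execution walk:
  pack_ledger([8, 3, 4, 4], 3) -> 1  [called from rate_window, line 9]
  rate_window([8, 3, 4, 4], 3) -> 9  [called from fold_scores, line 21]
  tally_events(9, 4) -> 1  [called from fold_scores, line 23]
  fold_scores([8, 3, 4, 4], 3) -> 1  [called from main, line 35]
  weigh_samples(1, 1) -> 1  [called from main, line 37]
Log origin:
  1: logged in main at line 34
  2: logged in rate_window at line 8
  3: logged in pack_ledger at line 2
  4: logged in rate_window at line 10
  5: logged in tally_events at line 15
  6: logged in main at line 36
  7: logged in weigh_samples at line 26
A correct fix: line 17: replace `seed_v // seed_v` with `limit // seed_v`.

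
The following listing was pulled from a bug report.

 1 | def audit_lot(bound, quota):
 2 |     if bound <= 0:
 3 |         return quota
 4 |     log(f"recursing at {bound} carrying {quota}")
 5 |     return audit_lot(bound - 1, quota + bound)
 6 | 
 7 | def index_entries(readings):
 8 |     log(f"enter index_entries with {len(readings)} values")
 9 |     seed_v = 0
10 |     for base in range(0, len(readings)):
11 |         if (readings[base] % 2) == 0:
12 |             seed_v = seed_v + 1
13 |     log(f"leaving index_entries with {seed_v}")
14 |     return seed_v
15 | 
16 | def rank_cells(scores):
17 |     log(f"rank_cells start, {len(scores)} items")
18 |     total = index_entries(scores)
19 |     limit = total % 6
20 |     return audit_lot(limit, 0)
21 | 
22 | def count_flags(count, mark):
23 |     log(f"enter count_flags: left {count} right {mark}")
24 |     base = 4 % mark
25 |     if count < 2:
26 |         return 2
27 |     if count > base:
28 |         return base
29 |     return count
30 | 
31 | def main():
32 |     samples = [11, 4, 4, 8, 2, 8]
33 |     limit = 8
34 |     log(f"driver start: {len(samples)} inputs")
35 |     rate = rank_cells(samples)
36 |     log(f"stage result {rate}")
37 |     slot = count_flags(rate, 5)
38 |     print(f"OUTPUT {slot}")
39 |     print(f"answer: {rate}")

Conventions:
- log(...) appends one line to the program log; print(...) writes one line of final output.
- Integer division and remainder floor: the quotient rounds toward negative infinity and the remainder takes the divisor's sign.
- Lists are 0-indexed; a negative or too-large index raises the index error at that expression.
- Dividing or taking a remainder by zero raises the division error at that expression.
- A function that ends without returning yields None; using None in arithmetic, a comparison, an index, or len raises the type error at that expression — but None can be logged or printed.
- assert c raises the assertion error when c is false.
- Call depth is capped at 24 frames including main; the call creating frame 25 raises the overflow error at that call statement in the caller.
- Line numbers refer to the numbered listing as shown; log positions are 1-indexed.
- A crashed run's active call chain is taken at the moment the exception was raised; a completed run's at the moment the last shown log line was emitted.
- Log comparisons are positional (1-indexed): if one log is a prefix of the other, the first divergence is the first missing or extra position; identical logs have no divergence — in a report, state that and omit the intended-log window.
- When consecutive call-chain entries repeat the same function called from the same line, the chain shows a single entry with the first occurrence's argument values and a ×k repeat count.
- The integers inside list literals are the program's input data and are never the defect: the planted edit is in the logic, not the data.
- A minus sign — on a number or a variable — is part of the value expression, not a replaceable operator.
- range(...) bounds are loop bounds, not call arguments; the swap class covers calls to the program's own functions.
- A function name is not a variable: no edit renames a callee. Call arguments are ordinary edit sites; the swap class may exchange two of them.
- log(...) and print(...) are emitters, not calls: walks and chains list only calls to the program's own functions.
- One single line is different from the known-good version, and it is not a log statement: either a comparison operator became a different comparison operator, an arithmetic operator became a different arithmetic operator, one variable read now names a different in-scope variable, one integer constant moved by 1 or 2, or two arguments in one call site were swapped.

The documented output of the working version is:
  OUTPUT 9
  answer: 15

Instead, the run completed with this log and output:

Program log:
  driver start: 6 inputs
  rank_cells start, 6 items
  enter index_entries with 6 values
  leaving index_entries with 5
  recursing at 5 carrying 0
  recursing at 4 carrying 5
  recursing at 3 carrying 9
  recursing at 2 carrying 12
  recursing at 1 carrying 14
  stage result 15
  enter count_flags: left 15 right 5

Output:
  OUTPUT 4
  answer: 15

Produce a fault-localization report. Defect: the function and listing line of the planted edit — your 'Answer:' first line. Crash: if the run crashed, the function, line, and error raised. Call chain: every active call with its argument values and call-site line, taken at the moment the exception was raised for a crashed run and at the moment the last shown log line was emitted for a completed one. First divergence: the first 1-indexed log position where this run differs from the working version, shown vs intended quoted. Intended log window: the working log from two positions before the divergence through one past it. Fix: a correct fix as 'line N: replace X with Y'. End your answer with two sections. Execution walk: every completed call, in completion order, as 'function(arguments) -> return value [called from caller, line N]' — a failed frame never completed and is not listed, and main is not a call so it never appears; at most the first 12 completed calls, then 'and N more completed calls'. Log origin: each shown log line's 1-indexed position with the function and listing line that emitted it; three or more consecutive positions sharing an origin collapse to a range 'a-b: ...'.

Answer: the defect is in count_flags at line 24.
Key observation: No log line changed; the fault shows up purely in the output.
Call chain: main -> count_flags(15, 5) (called at line 37).
First divergence: none (the log streams are identical).
Execution walk:
  index_entries([11, 4, 4, 8, 2, 8]) -> 5  [called from rank_cells, line 18]
  audit_lot(0, 15) -> 15  [called from audit_lot, line 5]
  audit_lot(1, 14) -> 15  [called from audit_lot, line 5]
  audit_lot(2, 12) -> 15  [called from audit_lot, line 5]
  audit_lot(3, 9) -> 15  [called from audit_lot, line 5]
  audit_lot(4, 5) -> 15  [called from audit_lot, line 5]
  audit_lot(5, 0) -> 15  [called from rank_cells, line 20]
  rank_cells([11, 4, 4, 8, 2, 8]) -> 15  [called from main, line 35]
  count_flags(15, 5) -> 4  [called from main, line 37]
Log origin:
  1: logged in main at line 34
  2: logged in rank_cells at line 17
  3: logged in index_entries at line 8
  4: logged in index_entries at line 13
  5-9: logged in audit_lot at line 4
  10: logged in main at line 36
  11: logged in count_flags at line 23
A correct fix: line 24: replace `%` with `+`.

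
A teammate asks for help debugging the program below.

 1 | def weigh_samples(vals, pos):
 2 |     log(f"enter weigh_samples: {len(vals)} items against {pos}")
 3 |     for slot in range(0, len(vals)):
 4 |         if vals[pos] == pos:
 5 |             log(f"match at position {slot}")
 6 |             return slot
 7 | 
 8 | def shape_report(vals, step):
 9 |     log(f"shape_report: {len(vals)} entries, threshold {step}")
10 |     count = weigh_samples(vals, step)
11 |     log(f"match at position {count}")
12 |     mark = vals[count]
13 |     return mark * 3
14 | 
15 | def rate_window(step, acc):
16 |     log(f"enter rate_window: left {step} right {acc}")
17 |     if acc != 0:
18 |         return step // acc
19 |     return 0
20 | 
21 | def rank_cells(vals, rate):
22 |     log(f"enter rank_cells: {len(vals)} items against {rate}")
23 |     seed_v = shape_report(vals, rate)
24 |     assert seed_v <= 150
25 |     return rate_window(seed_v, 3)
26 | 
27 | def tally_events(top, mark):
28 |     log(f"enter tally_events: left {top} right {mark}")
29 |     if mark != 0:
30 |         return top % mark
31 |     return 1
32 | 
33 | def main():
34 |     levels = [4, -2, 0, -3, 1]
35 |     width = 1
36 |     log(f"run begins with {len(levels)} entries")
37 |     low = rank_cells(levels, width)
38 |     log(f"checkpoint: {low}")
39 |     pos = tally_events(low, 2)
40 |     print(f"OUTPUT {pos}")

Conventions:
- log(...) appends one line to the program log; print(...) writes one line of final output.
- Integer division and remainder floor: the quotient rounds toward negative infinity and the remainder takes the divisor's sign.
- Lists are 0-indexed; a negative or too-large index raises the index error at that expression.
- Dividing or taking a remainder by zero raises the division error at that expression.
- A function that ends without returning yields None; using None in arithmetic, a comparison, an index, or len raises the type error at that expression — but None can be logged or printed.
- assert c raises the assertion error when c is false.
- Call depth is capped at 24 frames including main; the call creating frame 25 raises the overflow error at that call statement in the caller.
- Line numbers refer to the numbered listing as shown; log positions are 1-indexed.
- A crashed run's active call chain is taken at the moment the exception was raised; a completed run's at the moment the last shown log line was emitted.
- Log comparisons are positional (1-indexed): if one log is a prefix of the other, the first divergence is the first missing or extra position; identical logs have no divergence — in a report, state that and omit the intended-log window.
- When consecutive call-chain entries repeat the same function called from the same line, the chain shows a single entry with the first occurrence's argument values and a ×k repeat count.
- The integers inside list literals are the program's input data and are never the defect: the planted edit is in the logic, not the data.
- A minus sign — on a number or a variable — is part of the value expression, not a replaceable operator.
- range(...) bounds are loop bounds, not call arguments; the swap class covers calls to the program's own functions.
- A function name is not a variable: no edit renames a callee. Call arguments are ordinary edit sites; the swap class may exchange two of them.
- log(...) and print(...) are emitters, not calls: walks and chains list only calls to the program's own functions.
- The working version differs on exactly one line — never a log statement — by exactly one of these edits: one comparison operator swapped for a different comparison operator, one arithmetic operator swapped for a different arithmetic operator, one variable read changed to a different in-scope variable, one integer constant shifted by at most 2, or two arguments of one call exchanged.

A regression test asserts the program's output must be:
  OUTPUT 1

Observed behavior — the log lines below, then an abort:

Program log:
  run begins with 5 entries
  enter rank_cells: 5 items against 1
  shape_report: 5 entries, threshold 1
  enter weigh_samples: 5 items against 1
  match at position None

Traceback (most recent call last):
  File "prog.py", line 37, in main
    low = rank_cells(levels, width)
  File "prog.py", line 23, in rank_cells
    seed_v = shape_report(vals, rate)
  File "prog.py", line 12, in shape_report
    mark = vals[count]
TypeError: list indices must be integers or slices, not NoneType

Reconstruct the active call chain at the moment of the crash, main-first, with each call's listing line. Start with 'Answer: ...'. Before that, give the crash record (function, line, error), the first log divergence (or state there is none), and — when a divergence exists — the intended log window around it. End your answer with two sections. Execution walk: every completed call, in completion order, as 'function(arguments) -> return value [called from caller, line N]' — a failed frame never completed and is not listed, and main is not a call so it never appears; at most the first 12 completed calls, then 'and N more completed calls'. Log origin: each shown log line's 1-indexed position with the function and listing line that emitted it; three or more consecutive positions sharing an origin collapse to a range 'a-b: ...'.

Answer: main -> rank_cells (called at line 37) -> shape_report (called at line 23).
The tell: Everything matches until log position 5, which reads 'match at position None' in place of 'match at position 4'.
Crash: shape_report, line 12, TypeError.
First divergence: position 5; shown 'match at position None' vs intended 'match at position 4'.
Intended log window:
  3: shape_report: 5 entries, threshold 1
  4: enter weigh_samples: 5 items against 1
  5: match at position 4
  6: match at position 4
Execution walk:
  weigh_samples([4, -2, 0, -3, 1], 1) -> None  [called from shape_report, line 10]
Log line origins:
  1 — main, line 36
  2 — rank_cells, line 22
  3 — shape_report, line 9
  4 — weigh_samples, line 2
  5 — shape_report, line 11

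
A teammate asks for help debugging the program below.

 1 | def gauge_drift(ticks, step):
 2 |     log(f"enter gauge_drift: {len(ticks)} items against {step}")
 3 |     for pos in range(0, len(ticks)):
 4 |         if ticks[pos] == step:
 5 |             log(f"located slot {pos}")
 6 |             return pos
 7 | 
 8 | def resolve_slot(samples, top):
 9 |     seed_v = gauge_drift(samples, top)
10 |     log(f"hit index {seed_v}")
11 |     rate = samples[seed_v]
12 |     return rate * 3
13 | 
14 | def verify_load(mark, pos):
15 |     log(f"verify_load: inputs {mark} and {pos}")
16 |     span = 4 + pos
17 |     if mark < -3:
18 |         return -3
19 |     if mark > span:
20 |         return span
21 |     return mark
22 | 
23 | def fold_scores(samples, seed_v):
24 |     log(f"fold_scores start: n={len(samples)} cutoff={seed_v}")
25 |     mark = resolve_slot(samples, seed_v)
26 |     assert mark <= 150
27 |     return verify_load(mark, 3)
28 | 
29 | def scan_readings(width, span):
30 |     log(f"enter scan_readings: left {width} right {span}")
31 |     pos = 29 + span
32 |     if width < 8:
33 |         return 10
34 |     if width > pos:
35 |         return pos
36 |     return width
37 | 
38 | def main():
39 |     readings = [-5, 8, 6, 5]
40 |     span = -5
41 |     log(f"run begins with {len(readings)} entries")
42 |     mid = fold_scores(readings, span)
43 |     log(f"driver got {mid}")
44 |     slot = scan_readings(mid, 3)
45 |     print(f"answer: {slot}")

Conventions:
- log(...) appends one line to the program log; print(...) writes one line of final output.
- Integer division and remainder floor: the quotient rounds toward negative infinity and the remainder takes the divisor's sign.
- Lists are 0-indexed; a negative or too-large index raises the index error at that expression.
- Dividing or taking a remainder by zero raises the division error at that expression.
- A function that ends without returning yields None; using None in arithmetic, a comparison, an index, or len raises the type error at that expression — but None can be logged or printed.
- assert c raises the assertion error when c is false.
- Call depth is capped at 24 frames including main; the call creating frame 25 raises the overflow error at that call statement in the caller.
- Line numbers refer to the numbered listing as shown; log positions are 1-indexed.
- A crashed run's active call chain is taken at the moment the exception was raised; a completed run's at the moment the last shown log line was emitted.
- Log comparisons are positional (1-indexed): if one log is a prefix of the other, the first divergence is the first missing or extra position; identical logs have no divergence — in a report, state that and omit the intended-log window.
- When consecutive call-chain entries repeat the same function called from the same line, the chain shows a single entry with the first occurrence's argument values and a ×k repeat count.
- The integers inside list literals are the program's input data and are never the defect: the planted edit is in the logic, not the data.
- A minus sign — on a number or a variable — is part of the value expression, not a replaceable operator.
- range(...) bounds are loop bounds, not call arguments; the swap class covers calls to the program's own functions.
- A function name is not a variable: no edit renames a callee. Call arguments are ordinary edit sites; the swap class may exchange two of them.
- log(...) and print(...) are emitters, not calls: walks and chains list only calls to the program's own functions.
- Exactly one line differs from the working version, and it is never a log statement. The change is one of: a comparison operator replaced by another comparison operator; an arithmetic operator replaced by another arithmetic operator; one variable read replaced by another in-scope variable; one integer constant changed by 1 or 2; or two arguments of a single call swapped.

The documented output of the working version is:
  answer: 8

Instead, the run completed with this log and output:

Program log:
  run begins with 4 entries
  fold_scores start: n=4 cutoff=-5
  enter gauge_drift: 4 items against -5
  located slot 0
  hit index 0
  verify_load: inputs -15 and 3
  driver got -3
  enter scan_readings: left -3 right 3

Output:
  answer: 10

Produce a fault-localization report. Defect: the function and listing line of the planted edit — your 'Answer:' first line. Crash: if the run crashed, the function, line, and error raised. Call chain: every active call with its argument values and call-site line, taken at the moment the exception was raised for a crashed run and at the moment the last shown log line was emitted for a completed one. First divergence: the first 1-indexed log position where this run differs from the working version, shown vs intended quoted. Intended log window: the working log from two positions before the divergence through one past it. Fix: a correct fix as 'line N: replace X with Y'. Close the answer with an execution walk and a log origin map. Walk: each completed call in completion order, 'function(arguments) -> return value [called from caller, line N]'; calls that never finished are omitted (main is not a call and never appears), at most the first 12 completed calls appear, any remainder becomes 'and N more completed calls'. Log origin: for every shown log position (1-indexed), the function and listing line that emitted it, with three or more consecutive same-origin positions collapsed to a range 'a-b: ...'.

Answer: the defect is in scan_readings at line 33.
Key fact: Log streams are identical — the defect surfaces only in the printed output.
Call chain: main -> scan_readings(-3, 3) (called at line 44).
First divergence: there is none — every log position agrees.
Execution walk:
  gauge_drift([-5, 8, 6, 5], -5) -> 0  [called from resolve_slot, line 9]
  resolve_slot([-5, 8, 6, 5], -5) -> -15  [called from fold_scores, line 25]
  verify_load(-15, 3) -> -3  [called from fold_scores, line 27]
  fold_scores([-5, 8, 6, 5], -5) -> -3  [called from main, line 42]
  scan_readings(-3, 3) -> 10  [called from main, line 44]
Log line origins:
  1: from main, line 41
  2: from fold_scores, line 24
  3: from gauge_drift, line 2
  4: from gauge_drift, line 5
  5: from resolve_slot, line 10
  6: from verify_load, line 15
  7: from main, line 43
  8: from scan_readings, line 30
A correct fix: line 33: replace `10` with `8`.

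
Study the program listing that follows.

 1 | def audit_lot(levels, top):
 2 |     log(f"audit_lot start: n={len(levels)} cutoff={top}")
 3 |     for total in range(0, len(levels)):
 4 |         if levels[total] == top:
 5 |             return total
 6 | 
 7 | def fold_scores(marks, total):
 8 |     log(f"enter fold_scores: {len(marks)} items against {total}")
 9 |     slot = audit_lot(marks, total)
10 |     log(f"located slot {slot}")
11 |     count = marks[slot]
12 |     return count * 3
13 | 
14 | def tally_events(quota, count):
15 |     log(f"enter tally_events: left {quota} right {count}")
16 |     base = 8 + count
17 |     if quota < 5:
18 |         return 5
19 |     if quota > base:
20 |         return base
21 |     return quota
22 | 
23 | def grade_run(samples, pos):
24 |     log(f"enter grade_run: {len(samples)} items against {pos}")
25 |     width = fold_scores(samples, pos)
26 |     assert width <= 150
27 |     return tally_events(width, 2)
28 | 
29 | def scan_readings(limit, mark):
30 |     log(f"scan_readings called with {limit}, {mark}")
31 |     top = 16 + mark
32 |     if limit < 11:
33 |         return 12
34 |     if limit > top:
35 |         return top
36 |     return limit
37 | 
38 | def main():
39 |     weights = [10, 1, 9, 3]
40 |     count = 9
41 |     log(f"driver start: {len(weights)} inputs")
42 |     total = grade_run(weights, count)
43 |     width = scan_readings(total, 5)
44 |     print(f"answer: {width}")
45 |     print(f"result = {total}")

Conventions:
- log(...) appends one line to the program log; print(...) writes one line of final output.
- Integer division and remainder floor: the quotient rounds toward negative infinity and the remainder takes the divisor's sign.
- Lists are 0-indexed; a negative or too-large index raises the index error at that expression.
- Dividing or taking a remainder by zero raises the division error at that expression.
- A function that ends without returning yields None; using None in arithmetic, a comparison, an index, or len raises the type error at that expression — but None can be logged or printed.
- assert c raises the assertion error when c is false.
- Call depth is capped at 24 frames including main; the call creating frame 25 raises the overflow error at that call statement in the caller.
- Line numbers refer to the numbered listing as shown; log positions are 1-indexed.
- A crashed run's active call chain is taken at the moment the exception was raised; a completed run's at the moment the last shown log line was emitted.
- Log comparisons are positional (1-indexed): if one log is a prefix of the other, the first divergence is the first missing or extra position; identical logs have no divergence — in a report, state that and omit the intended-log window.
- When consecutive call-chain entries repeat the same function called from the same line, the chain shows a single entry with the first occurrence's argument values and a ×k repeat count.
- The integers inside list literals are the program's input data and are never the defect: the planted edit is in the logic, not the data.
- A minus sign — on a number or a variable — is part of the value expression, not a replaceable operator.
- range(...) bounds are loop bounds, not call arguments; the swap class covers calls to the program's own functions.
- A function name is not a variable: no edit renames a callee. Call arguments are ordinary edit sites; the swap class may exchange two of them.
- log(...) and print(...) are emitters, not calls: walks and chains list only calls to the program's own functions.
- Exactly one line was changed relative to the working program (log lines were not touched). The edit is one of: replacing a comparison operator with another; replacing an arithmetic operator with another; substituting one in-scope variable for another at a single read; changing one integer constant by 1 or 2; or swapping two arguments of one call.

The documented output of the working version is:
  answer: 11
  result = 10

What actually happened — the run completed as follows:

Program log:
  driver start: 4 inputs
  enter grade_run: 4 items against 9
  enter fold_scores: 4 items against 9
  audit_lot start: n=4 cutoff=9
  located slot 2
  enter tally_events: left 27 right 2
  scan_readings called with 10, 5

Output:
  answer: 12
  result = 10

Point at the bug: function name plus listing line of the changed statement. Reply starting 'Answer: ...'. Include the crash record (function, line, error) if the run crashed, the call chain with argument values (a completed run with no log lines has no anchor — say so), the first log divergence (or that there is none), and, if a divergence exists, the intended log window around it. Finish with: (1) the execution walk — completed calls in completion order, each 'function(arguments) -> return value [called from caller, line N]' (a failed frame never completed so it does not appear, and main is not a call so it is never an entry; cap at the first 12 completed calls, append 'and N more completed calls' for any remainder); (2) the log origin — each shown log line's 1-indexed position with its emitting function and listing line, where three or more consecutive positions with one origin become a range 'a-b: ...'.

Answer: the defect is in scan_readings at line 33.
Key fact: The logs agree in full; only the final output differs.
Call chain: main -> scan_readings(10, 5) (called at line 43).
First divergence: none — the logs agree in full.
Execution walk:
  audit_lot([10, 1, 9, 3], 9) -> 2  [called from fold_scores, line 9]
  fold_scores([10, 1, 9, 3], 9) -> 27  [called from grade_run, line 25]
  tally_events(27, 2) -> 10  [called from grade_run, line 27]
  grade_run([10, 1, 9, 3], 9) -> 10  [called from main, line 42]
  scan_readings(10, 5) -> 12  [called from main, line 43]
Log line origins:
  1: from main, line 41
  2: from grade_run, line 24
  3: from fold_scores, line 8
  4: from audit_lot, line 2
  5: from fold_scores, line 10
  6: from tally_events, line 15
  7: from scan_readings, line 30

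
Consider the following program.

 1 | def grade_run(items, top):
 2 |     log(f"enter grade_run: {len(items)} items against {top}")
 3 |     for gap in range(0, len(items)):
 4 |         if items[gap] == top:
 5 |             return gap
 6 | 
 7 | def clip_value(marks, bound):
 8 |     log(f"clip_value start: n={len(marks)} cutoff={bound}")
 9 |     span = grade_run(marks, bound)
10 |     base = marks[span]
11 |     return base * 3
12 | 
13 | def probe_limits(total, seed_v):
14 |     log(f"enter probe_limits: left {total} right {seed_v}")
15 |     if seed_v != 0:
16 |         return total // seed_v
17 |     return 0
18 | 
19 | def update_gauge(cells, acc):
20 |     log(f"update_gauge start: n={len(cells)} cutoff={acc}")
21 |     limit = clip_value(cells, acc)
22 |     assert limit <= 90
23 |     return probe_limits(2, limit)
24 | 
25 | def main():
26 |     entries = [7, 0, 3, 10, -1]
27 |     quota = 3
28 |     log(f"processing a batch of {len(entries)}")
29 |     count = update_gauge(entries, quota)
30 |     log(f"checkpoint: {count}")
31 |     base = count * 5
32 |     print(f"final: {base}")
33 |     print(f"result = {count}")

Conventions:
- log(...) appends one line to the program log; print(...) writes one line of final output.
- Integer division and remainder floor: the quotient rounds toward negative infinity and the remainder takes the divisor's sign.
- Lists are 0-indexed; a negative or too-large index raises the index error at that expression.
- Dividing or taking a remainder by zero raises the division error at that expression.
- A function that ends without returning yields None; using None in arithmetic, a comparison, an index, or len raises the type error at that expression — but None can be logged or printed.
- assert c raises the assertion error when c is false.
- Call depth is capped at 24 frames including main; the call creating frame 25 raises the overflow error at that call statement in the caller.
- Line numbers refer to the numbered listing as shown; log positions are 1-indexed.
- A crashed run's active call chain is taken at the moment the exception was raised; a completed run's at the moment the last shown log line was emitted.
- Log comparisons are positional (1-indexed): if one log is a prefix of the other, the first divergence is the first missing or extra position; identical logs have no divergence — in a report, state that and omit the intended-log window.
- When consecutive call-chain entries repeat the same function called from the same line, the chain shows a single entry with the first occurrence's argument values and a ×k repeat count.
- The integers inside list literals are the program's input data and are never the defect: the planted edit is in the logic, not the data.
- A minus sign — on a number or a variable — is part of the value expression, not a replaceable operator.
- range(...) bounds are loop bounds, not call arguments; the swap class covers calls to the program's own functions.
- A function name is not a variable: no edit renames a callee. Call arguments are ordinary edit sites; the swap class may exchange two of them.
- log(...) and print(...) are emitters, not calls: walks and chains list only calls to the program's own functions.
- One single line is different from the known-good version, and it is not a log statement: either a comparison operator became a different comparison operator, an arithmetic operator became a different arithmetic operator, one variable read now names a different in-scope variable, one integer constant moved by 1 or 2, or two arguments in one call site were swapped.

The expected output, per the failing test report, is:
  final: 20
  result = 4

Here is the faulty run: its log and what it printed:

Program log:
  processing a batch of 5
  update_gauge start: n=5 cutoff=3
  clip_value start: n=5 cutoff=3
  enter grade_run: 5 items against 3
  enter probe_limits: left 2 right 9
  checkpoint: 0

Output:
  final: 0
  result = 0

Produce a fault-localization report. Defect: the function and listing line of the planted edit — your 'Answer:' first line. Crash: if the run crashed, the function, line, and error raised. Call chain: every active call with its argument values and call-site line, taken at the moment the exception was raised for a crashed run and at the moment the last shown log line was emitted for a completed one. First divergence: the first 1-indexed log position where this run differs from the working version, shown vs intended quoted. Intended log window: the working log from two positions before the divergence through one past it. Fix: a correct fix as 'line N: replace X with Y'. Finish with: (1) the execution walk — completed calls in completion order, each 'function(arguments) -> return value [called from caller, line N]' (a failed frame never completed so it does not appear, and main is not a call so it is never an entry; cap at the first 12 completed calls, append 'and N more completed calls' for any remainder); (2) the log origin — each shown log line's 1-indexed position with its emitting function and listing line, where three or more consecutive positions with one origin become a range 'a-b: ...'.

Answer: the defect is in update_gauge at line 23.
Key observation: Position 5 is the first bad log line: 'enter probe_limits: left 2 right 9' should read 'enter probe_limits: left 9 right 2'.
Call chain: main.
First divergence: position 5 — shown 'enter probe_limits: left 2 right 9', intended 'enter probe_limits: left 9 right 2'.
Intended log window:
  3: clip_value start: n=5 cutoff=3
  4: enter grade_run: 5 items against 3
  5: enter probe_limits: left 9 right 2
  6: checkpoint: 4
Execution walk:
  grade_run([7, 0, 3, 10, -1], 3) -> 2  [called from clip_value, line 9]
  clip_value([7, 0, 3, 10, -1], 3) -> 9  [called from update_gauge, line 21]
  probe_limits(2, 9) -> 0  [called from update_gauge, line 23]
  update_gauge([7, 0, 3, 10, -1], 3) -> 0  [called from main, line 29]
Log origins:
  1: emitted by main (line 28)
  2: emitted by update_gauge (line 20)
  3: emitted by clip_value (line 8)
  4: emitted by grade_run (line 2)
  5: emitted by probe_limits (line 14)
  6: emitted by main (line 30)
A correct fix: line 23: replace `probe_limits(2, limit)` with `probe_limits(limit, 2)`.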